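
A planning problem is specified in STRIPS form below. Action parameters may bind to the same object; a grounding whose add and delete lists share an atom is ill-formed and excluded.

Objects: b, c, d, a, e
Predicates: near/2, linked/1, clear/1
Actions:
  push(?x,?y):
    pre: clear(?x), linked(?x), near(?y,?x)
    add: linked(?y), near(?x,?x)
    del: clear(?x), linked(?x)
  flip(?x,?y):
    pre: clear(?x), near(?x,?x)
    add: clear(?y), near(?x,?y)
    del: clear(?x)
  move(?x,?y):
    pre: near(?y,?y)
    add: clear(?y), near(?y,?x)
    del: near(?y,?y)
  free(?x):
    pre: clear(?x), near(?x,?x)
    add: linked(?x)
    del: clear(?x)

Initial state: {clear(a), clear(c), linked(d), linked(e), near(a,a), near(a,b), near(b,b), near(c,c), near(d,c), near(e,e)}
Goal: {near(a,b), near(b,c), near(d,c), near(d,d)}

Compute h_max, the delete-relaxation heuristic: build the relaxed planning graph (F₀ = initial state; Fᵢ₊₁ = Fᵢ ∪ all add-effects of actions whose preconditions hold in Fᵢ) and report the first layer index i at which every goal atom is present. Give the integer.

F0 = init (10 atoms)
F1 = F0 ∪ {clear(b), clear(d), clear(e), linked(a), linked(c), near(a,c), near(a,d), near(a,e), near(b,a), near(b,c), near(b,d), near(b,e), near(c,a), near(c,b), near(c,d), near(c,e), near(e,a), near(e,b), near(e,c), near(e,d)}  (30 atoms)
F2 = F1 ∪ {linked(b), near(d,d)}  (32 atoms)
goal ⊆ F2  ⇒  h_max = 2

2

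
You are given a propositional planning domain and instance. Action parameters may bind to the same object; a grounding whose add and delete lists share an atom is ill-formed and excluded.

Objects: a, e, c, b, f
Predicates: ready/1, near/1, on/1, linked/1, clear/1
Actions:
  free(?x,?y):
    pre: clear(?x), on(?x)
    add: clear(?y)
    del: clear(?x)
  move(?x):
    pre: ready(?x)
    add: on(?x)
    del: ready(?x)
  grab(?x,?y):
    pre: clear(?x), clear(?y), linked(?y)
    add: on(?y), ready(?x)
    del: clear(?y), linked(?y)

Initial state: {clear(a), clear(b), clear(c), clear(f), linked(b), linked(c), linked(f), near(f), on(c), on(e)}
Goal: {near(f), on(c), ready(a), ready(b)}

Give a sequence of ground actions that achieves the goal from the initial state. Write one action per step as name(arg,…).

grab(a,c); grab(b,b)

1. grab(a,c)  →  {clear(a), clear(b), clear(f), linked(b), linked(f), near(f), on(c), on(e), ready(a)}
2. grab(b,b)  →  {clear(a), clear(f), linked(f), near(f), on(b), on(c), on(e), ready(a), ready(b)}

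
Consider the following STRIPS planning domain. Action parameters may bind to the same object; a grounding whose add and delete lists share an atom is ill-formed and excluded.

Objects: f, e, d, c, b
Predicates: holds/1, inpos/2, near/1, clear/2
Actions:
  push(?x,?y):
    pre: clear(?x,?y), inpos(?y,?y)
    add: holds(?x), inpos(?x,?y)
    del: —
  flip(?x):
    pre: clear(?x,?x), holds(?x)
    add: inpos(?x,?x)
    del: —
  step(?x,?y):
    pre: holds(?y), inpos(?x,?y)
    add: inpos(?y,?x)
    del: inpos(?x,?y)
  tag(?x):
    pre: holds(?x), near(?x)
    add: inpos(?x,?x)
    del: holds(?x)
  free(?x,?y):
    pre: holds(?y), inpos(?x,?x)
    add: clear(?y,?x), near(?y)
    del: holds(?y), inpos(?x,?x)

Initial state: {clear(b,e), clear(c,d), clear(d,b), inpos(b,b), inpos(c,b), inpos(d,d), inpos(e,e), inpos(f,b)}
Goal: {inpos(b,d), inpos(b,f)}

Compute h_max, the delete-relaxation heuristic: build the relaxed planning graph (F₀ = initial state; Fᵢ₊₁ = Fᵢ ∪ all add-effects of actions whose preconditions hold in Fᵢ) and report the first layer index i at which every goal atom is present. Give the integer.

2

F0 = init (8 atoms)
F1 = F0 ∪ {holds(b), holds(c), holds(d), inpos(b,e), inpos(c,d), inpos(d,b)}  (14 atoms)
F2 = F1 ∪ {clear(b,b), clear(b,d), clear(c,b), clear(c,e), clear(d,d), clear(d,e), inpos(b,c), inpos(b,d), inpos(b,f), inpos(d,c), near(b), near(c), near(d)}  (27 atoms)
goal ⊆ F2  ⇒  h_max = 2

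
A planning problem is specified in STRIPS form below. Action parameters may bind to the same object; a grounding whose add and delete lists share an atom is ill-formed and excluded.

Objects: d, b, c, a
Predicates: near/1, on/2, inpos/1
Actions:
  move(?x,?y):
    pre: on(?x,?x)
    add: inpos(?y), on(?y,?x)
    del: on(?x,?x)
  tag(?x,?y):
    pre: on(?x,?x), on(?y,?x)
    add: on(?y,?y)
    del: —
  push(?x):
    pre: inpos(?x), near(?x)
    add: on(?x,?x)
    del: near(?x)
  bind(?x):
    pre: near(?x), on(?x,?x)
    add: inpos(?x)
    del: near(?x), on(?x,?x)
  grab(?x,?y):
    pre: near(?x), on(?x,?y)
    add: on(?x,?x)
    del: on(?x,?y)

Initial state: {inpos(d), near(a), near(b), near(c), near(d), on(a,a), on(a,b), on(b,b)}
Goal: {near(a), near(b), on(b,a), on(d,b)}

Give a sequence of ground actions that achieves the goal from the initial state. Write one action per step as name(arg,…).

1. move(b,d)  →  {inpos(d), near(a), near(b), near(c), near(d), on(a,a), on(a,b), on(d,b)}
2. move(a,b)  →  {inpos(b), inpos(d), near(a), near(b), near(c), near(d), on(a,b), on(b,a), on(d,b)}

move(b,d); move(a,b)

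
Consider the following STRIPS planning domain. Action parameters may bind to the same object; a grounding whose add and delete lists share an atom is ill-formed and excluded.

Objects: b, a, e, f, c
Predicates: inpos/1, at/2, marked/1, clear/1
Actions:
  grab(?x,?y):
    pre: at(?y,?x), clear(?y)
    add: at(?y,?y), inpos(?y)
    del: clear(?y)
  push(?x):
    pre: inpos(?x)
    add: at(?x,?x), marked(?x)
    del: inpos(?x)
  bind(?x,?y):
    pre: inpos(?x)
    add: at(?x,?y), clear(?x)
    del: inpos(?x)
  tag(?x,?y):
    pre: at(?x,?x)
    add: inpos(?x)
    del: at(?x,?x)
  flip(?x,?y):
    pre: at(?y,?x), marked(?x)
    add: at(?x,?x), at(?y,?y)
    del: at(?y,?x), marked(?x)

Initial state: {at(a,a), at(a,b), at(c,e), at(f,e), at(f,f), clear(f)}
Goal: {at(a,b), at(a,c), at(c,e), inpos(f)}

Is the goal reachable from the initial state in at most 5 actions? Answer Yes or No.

1. grab(e,f)  →  {at(a,a), at(a,b), at(c,e), at(f,e), at(f,f), inpos(f)}
2. tag(a,b)  →  {at(a,b), at(c,e), at(f,e), at(f,f), inpos(a), inpos(f)}
3. bind(a,c)  →  {at(a,b), at(a,c), at(c,e), at(f,e), at(f,f), clear(a), inpos(f)}
optimal plan length = 3; 3 ≤ 5

Yes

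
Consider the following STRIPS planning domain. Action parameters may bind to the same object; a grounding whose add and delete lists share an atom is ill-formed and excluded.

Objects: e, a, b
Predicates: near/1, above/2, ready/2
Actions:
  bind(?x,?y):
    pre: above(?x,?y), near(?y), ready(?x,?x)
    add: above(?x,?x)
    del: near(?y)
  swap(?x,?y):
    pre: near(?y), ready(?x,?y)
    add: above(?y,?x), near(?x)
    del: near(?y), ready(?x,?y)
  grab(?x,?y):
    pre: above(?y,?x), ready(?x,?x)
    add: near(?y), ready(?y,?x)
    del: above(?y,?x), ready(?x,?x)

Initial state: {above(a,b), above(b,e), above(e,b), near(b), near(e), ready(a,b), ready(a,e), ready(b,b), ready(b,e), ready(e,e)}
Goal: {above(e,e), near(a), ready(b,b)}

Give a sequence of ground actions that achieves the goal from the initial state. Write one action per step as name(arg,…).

1. bind(e,b)  →  {above(a,b), above(b,e), above(e,b), above(e,e), near(e), ready(a,b), ready(a,e), ready(b,b), ready(b,e), ready(e,e)}
2. swap(a,e)  →  {above(a,b), above(b,e), above(e,a), above(e,b), above(e,e), near(a), ready(a,b), ready(b,b), ready(b,e), ready(e,e)}

bind(e,b); swap(a,e)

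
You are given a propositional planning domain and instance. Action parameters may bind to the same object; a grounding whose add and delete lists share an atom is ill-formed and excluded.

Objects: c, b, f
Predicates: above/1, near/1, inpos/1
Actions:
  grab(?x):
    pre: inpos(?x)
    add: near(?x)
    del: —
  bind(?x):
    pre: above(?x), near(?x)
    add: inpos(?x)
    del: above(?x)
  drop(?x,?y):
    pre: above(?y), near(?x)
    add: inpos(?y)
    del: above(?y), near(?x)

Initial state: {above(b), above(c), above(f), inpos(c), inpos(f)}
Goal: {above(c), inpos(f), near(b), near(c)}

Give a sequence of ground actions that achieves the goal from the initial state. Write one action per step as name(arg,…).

1. grab(c)  →  {above(b), above(c), above(f), inpos(c), inpos(f), near(c)}
2. grab(f)  →  {above(b), above(c), above(f), inpos(c), inpos(f), near(c), near(f)}
3. drop(f,b)  →  {above(c), above(f), inpos(b), inpos(c), inpos(f), near(c)}
4. grab(b)  →  {above(c), above(f), inpos(b), inpos(c), inpos(f), near(b), near(c)}

grab(c); grab(f); drop(f,b); grab(b)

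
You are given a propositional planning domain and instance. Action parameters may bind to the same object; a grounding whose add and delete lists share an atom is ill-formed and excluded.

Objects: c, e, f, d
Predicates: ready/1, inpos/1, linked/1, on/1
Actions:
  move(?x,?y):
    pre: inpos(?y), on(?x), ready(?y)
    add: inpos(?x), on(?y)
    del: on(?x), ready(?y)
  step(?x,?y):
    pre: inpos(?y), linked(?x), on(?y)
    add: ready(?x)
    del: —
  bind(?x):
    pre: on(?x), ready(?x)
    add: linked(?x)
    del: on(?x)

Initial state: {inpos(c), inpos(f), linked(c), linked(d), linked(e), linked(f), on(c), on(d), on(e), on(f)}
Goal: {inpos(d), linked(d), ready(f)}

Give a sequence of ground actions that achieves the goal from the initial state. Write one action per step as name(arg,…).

1. step(c,c)  →  {inpos(c), inpos(f), linked(c), linked(d), linked(e), linked(f), on(c), on(d), on(e), on(f), ready(c)}
2. move(d,c)  →  {inpos(c), inpos(d), inpos(f), linked(c), linked(d), linked(e), linked(f), on(c), on(e), on(f)}
3. step(f,c)  →  {inpos(c), inpos(d), inpos(f), linked(c), linked(d), linked(e), linked(f), on(c), on(e), on(f), ready(f)}

step(c,c); move(d,c); step(f,c)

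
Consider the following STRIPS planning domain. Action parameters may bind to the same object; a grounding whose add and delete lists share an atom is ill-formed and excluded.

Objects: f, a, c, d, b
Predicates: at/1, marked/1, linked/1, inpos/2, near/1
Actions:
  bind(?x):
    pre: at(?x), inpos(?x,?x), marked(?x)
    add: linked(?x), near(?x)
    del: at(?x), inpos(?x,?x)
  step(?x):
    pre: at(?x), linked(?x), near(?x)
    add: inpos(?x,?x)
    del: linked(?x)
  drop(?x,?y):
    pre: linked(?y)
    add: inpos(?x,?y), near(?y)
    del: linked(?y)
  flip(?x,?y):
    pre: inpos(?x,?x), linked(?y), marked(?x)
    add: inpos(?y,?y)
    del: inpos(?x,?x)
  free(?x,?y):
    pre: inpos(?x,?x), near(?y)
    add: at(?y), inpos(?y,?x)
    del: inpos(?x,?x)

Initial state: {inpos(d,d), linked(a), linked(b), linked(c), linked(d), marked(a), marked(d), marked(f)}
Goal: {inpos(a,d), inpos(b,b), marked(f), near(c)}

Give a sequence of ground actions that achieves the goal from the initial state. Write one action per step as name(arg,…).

drop(f,c); drop(a,d); drop(b,b)

1. drop(f,c)  →  {inpos(d,d), inpos(f,c), linked(a), linked(b), linked(d), marked(a), marked(d), marked(f), near(c)}
2. drop(a,d)  →  {inpos(a,d), inpos(d,d), inpos(f,c), linked(a), linked(b), marked(a), marked(d), marked(f), near(c), near(d)}
3. drop(b,b)  →  {inpos(a,d), inpos(b,b), inpos(d,d), inpos(f,c), linked(a), marked(a), marked(d), marked(f), near(b), near(c), near(d)}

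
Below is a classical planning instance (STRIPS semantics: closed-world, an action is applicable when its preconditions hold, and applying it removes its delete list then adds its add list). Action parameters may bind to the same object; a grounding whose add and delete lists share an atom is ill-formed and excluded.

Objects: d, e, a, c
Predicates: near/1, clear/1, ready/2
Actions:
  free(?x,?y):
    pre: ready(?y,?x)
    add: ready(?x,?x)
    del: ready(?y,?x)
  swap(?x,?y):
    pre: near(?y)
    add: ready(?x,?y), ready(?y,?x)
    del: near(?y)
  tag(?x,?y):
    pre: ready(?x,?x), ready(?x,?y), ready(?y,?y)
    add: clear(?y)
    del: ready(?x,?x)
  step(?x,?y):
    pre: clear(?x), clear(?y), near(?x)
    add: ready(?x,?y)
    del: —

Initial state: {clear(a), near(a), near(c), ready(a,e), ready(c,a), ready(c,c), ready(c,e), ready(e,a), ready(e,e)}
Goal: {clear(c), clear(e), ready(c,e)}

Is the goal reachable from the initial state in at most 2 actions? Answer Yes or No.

Yes

1. tag(e,e)  →  {clear(a), clear(e), near(a), near(c), ready(a,e), ready(c,a), ready(c,c), ready(c,e), ready(e,a)}
2. tag(c,c)  →  {clear(a), clear(c), clear(e), near(a), near(c), ready(a,e), ready(c,a), ready(c,e), ready(e,a)}
optimal plan length = 2; 2 ≤ 2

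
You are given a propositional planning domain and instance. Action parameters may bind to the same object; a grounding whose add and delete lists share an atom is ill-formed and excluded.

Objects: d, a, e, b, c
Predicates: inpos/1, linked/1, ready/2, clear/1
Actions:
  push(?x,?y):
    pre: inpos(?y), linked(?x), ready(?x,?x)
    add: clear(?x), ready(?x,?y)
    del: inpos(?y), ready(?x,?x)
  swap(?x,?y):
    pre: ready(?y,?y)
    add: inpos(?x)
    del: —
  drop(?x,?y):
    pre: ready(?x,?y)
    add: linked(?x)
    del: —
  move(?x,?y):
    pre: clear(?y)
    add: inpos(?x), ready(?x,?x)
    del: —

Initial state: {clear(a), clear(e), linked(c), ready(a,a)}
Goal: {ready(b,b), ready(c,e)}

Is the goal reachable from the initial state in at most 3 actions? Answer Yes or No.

No

1. swap(e,a)  →  {clear(a), clear(e), inpos(e), linked(c), ready(a,a)}
2. move(b,a)  →  {clear(a), clear(e), inpos(b), inpos(e), linked(c), ready(a,a), ready(b,b)}
3. move(c,a)  →  {clear(a), clear(e), inpos(b), inpos(c), inpos(e), linked(c), ready(a,a), ready(b,b), ready(c,c)}
4. push(c,e)  →  {clear(a), clear(c), clear(e), inpos(b), inpos(c), linked(c), ready(a,a), ready(b,b), ready(c,e)}
optimal plan length = 4; 4 > 3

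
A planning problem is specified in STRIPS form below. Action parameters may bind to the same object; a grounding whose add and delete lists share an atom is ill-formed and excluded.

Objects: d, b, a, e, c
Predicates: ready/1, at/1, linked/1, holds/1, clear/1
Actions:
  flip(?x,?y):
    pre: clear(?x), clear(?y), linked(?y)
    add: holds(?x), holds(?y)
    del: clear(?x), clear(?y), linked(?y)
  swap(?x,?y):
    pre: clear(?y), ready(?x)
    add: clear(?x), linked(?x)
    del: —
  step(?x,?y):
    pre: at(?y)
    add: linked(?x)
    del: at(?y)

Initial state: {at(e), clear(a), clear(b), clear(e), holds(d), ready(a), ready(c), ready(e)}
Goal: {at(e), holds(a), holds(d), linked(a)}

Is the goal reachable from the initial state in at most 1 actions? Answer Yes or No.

No

1. swap(a,b)  →  {at(e), clear(a), clear(b), clear(e), holds(d), linked(a), ready(a), ready(c), ready(e)}
2. flip(b,a)  →  {at(e), clear(e), holds(a), holds(b), holds(d), ready(a), ready(c), ready(e)}
3. swap(a,e)  →  {at(e), clear(a), clear(e), holds(a), holds(b), holds(d), linked(a), ready(a), ready(c), ready(e)}
optimal plan length = 3; 3 > 1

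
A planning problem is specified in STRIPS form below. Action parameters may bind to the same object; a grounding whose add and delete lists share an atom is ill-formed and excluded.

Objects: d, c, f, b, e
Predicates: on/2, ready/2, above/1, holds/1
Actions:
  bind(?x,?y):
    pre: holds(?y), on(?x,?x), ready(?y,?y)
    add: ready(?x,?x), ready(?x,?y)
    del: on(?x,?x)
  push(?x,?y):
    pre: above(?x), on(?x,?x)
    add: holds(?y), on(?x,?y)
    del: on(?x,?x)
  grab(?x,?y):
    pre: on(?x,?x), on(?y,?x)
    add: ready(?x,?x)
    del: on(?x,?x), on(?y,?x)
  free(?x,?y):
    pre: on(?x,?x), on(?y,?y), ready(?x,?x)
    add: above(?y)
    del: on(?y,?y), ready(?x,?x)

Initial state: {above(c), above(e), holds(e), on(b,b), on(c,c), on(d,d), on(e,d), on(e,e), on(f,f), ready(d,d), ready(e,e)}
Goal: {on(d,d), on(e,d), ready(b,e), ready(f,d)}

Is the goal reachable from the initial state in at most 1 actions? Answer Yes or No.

No

1. bind(b,e)  →  {above(c), above(e), holds(e), on(c,c), on(d,d), on(e,d), on(e,e), on(f,f), ready(b,b), ready(b,e), ready(d,d), ready(e,e)}
2. push(c,d)  →  {above(c), above(e), holds(d), holds(e), on(c,d), on(d,d), on(e,d), on(e,e), on(f,f), ready(b,b), ready(b,e), ready(d,d), ready(e,e)}
3. bind(f,d)  →  {above(c), above(e), holds(d), holds(e), on(c,d), on(d,d), on(e,d), on(e,e), ready(b,b), ready(b,e), ready(d,d), ready(e,e), ready(f,d), ready(f,f)}
optimal plan length = 3; 3 > 1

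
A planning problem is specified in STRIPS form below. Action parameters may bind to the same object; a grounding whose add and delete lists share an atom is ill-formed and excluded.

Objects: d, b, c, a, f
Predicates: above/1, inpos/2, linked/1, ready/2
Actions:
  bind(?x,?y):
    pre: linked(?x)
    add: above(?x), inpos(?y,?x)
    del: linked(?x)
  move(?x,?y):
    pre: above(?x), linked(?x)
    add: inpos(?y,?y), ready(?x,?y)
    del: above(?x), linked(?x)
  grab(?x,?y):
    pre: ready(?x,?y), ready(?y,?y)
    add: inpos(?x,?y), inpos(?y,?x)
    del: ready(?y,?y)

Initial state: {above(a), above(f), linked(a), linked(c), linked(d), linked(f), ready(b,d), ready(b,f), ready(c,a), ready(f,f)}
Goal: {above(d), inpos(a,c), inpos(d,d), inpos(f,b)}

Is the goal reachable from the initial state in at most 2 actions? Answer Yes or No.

No

1. bind(d,d)  →  {above(a), above(d), above(f), inpos(d,d), linked(a), linked(c), linked(f), ready(b,d), ready(b,f), ready(c,a), ready(f,f)}
2. bind(c,a)  →  {above(a), above(c), above(d), above(f), inpos(a,c), inpos(d,d), linked(a), linked(f), ready(b,d), ready(b,f), ready(c,a), ready(f,f)}
3. grab(b,f)  →  {above(a), above(c), above(d), above(f), inpos(a,c), inpos(b,f), inpos(d,d), inpos(f,b), linked(a), linked(f), ready(b,d), ready(b,f), ready(c,a)}
optimal plan length = 3; 3 > 2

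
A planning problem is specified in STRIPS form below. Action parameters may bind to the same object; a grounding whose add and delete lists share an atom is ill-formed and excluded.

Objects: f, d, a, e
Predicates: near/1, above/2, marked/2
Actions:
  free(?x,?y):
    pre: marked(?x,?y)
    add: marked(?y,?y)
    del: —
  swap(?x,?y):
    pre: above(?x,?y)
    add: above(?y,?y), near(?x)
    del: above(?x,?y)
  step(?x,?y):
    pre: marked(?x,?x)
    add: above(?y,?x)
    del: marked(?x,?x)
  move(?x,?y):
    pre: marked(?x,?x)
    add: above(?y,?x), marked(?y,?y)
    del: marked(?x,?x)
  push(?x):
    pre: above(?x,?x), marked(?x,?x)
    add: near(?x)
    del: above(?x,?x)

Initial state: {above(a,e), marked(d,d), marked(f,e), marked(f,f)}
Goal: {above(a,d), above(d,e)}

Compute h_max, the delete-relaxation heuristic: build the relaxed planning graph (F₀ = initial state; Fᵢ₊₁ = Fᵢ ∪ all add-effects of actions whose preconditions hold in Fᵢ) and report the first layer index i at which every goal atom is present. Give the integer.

2

F0 = init (4 atoms)
F1 = F0 ∪ {above(a,d), above(a,f), above(d,d), above(d,f), above(e,d), above(e,e), above(e,f), above(f,d), above(f,f), marked(a,a), marked(e,e), near(a)}  (16 atoms)
F2 = F1 ∪ {above(a,a), above(d,a), above(d,e), above(e,a), above(f,a), above(f,e), near(d), near(e), near(f)}  (25 atoms)
goal ⊆ F2  ⇒  h_max = 2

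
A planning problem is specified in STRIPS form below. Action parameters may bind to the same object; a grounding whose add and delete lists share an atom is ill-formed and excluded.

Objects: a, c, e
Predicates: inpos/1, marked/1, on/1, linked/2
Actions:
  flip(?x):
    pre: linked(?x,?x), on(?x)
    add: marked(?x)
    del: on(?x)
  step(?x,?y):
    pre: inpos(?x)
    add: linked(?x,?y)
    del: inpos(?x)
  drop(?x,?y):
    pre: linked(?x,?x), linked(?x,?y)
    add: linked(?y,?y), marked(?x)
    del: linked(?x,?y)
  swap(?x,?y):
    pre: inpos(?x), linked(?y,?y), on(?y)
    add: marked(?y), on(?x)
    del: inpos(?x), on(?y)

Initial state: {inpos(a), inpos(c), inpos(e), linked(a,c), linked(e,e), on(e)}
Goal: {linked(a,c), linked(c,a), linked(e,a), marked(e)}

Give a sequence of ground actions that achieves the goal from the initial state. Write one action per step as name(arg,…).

flip(e); step(c,a); step(e,a)

1. flip(e)  →  {inpos(a), inpos(c), inpos(e), linked(a,c), linked(e,e), marked(e)}
2. step(c,a)  →  {inpos(a), inpos(e), linked(a,c), linked(c,a), linked(e,e), marked(e)}
3. step(e,a)  →  {inpos(a), linked(a,c), linked(c,a), linked(e,a), linked(e,e), marked(e)}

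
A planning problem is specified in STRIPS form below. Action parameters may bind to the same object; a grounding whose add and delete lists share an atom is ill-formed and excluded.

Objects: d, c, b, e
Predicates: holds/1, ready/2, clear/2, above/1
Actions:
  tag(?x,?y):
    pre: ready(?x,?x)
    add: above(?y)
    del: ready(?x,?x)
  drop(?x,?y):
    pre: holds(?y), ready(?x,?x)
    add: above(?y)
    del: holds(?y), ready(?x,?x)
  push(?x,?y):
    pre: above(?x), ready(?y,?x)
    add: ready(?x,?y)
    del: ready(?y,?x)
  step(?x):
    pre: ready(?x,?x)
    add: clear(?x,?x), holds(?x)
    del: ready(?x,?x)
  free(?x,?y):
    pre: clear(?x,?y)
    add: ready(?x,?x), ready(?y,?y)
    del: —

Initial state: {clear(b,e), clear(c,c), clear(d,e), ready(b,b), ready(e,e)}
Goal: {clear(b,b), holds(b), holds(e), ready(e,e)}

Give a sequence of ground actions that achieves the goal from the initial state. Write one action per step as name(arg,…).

1. step(b)  →  {clear(b,b), clear(b,e), clear(c,c), clear(d,e), holds(b), ready(e,e)}
2. step(e)  →  {clear(b,b), clear(b,e), clear(c,c), clear(d,e), clear(e,e), holds(b), holds(e)}
3. free(d,e)  →  {clear(b,b), clear(b,e), clear(c,c), clear(d,e), clear(e,e), holds(b), holds(e), ready(d,d), ready(e,e)}

step(b); step(e); free(d,e)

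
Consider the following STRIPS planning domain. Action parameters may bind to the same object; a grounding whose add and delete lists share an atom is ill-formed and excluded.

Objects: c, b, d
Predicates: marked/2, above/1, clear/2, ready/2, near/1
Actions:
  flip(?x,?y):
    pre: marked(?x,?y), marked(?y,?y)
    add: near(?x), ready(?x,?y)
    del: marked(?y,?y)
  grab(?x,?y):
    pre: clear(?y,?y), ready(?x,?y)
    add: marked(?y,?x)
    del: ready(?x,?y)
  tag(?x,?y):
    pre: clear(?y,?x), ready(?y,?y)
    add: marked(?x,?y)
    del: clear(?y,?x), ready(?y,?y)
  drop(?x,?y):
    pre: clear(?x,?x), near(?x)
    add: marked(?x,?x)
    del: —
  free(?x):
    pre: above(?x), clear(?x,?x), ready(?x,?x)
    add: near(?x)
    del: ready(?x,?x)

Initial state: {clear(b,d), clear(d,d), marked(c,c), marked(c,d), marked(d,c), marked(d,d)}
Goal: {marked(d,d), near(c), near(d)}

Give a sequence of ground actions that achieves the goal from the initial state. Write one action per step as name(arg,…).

1. flip(c,c)  →  {clear(b,d), clear(d,d), marked(c,d), marked(d,c), marked(d,d), near(c), ready(c,c)}
2. flip(d,d)  →  {clear(b,d), clear(d,d), marked(c,d), marked(d,c), near(c), near(d), ready(c,c), ready(d,d)}
3. grab(d,d)  →  {clear(b,d), clear(d,d), marked(c,d), marked(d,c), marked(d,d), near(c), near(d), ready(c,c)}

flip(c,c); flip(d,d); grab(d,d)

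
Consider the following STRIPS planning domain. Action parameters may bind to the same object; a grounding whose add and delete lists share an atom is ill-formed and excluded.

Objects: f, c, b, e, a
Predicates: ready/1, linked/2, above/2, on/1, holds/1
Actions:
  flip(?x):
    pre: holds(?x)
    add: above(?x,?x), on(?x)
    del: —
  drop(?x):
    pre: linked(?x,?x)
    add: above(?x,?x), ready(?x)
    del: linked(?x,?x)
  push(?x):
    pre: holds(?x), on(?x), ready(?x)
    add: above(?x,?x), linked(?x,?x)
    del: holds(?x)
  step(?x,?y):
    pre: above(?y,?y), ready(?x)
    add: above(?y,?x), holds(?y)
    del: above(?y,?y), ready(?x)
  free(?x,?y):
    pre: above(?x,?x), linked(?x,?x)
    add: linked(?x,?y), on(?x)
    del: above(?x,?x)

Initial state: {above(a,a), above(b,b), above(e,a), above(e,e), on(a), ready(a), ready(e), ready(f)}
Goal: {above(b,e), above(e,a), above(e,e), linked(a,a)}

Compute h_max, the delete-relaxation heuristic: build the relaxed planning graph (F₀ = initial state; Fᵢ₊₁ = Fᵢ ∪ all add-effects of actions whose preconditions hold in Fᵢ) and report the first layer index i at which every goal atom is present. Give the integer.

F0 = init (8 atoms)
F1 = F0 ∪ {above(a,e), above(a,f), above(b,a), above(b,e), above(b,f), above(e,f), holds(a), holds(b), holds(e)}  (17 atoms)
F2 = F1 ∪ {linked(a,a), on(b), on(e)}  (20 atoms)
goal ⊆ F2  ⇒  h_max = 2

2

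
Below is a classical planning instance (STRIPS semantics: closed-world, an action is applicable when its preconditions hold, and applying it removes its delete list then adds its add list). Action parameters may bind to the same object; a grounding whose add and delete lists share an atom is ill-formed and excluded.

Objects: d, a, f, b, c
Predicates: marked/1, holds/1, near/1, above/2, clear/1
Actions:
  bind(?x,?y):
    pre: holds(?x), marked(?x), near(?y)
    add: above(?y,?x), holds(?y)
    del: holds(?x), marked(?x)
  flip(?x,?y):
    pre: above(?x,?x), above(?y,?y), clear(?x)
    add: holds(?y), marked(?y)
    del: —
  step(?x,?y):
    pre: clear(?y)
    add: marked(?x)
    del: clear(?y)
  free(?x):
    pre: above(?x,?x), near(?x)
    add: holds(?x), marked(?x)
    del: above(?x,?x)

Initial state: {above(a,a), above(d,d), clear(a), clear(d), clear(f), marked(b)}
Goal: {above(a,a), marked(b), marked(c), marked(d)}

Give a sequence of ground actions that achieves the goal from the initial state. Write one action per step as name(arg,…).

flip(d,d); step(c,d)

1. flip(d,d)  →  {above(a,a), above(d,d), clear(a), clear(d), clear(f), holds(d), marked(b), marked(d)}
2. step(c,d)  →  {above(a,a), above(d,d), clear(a), clear(f), holds(d), marked(b), marked(c), marked(d)}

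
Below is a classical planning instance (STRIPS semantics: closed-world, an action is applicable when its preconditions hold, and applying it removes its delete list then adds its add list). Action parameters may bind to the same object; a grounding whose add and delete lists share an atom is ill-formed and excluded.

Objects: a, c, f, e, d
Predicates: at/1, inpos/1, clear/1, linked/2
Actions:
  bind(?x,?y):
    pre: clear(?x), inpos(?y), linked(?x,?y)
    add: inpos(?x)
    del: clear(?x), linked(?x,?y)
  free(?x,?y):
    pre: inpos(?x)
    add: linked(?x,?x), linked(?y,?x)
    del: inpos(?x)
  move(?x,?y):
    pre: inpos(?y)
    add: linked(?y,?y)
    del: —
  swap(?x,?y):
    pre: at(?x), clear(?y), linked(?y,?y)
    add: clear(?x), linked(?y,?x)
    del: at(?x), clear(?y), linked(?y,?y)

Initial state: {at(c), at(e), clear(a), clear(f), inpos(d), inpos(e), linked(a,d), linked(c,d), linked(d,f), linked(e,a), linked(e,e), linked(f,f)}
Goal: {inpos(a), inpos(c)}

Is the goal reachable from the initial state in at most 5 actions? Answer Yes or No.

Yes

1. bind(a,d)  →  {at(c), at(e), clear(f), inpos(a), inpos(d), inpos(e), linked(c,d), linked(d,f), linked(e,a), linked(e,e), linked(f,f)}
2. swap(c,f)  →  {at(e), clear(c), inpos(a), inpos(d), inpos(e), linked(c,d), linked(d,f), linked(e,a), linked(e,e), linked(f,c)}
3. bind(c,d)  →  {at(e), inpos(a), inpos(c), inpos(d), inpos(e), linked(d,f), linked(e,a), linked(e,e), linked(f,c)}
optimal plan length = 3; 3 ≤ 5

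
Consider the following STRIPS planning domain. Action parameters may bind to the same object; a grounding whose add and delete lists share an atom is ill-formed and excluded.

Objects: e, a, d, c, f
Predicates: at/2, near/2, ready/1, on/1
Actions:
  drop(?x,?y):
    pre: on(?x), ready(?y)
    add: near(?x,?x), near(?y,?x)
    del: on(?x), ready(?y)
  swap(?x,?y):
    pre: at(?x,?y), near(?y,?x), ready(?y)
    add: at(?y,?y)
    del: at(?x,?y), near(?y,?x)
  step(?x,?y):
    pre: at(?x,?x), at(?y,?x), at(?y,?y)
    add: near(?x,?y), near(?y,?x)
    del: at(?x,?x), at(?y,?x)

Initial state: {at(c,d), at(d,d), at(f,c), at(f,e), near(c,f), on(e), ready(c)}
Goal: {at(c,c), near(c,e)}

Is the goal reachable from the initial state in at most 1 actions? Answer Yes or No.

No

1. swap(f,c)  →  {at(c,c), at(c,d), at(d,d), at(f,e), on(e), ready(c)}
2. drop(e,c)  →  {at(c,c), at(c,d), at(d,d), at(f,e), near(c,e), near(e,e)}
optimal plan length = 2; 2 > 1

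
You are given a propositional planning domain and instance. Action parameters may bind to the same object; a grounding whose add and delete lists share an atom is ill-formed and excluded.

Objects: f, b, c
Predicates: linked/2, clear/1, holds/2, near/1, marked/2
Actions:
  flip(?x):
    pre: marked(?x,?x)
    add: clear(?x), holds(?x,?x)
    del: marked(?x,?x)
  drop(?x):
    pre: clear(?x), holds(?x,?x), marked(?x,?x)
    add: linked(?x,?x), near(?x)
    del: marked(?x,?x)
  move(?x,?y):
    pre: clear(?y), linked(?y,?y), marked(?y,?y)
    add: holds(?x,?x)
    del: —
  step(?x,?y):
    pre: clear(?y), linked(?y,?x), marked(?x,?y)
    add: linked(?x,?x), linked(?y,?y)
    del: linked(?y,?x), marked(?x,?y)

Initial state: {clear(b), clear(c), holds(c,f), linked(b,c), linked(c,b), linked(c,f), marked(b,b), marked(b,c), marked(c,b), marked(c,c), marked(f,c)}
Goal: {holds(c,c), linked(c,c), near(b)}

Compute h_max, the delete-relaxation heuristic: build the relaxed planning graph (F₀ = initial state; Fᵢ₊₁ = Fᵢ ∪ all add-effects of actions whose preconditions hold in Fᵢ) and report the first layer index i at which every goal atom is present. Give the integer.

2

F0 = init (11 atoms)
F1 = F0 ∪ {holds(b,b), holds(c,c), linked(b,b), linked(c,c), linked(f,f)}  (16 atoms)
F2 = F1 ∪ {holds(f,f), near(b), near(c)}  (19 atoms)
goal ⊆ F2  ⇒  h_max = 2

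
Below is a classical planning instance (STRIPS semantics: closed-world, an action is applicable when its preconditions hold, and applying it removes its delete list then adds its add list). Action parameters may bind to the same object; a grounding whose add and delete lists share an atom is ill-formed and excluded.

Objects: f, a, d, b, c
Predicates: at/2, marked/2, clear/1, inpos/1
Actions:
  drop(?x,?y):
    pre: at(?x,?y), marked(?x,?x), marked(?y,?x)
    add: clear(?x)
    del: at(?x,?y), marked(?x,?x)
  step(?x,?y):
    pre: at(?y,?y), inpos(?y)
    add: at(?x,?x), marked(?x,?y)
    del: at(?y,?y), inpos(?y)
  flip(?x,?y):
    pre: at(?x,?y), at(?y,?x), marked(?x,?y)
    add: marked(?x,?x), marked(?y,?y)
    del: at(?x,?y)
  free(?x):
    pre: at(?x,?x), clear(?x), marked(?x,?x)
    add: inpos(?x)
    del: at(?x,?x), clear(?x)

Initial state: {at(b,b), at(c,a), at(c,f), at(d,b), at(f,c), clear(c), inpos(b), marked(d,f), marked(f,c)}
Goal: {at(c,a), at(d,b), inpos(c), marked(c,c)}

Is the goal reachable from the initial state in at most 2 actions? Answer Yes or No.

1. step(c,b)  →  {at(c,a), at(c,c), at(c,f), at(d,b), at(f,c), clear(c), marked(c,b), marked(d,f), marked(f,c)}
2. flip(f,c)  →  {at(c,a), at(c,c), at(c,f), at(d,b), clear(c), marked(c,b), marked(c,c), marked(d,f), marked(f,c), marked(f,f)}
3. free(c)  →  {at(c,a), at(c,f), at(d,b), inpos(c), marked(c,b), marked(c,c), marked(d,f), marked(f,c), marked(f,f)}
optimal plan length = 3; 3 > 2

No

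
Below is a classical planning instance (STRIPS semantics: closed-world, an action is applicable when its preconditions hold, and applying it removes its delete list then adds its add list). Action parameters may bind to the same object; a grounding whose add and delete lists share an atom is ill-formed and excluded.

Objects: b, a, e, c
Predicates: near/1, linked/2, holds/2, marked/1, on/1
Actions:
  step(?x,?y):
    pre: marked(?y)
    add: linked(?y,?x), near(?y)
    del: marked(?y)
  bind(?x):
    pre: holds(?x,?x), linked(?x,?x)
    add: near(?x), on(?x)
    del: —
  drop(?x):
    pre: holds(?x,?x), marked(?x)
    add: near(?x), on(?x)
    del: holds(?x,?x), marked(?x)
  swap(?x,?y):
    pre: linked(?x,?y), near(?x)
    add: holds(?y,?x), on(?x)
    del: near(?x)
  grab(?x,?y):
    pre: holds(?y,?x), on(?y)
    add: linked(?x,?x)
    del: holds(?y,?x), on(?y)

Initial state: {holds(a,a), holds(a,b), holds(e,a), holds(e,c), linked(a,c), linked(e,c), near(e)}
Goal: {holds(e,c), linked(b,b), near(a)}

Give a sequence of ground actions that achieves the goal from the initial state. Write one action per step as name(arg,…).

1. swap(e,c)  →  {holds(a,a), holds(a,b), holds(c,e), holds(e,a), holds(e,c), linked(a,c), linked(e,c), on(e)}
2. grab(a,e)  →  {holds(a,a), holds(a,b), holds(c,e), holds(e,c), linked(a,a), linked(a,c), linked(e,c)}
3. bind(a)  →  {holds(a,a), holds(a,b), holds(c,e), holds(e,c), linked(a,a), linked(a,c), linked(e,c), near(a), on(a)}
4. grab(b,a)  →  {holds(a,a), holds(c,e), holds(e,c), linked(a,a), linked(a,c), linked(b,b), linked(e,c), near(a)}

swap(e,c); grab(a,e); bind(a); grab(b,a)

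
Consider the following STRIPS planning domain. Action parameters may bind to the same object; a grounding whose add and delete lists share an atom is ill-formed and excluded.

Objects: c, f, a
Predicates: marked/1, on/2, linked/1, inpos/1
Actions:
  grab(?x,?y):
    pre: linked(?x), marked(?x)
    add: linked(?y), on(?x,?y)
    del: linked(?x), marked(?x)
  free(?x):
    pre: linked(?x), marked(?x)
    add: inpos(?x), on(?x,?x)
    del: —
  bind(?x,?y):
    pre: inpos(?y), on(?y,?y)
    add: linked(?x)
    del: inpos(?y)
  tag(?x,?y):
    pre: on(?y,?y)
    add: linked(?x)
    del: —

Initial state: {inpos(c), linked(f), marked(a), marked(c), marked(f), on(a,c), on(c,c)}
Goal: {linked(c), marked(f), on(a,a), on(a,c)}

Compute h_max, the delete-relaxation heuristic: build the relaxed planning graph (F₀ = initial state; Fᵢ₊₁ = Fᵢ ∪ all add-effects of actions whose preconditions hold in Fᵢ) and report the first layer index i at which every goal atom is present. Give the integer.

F0 = init (7 atoms)
F1 = F0 ∪ {inpos(f), linked(a), linked(c), on(f,a), on(f,c), on(f,f)}  (13 atoms)
F2 = F1 ∪ {inpos(a), on(a,a), on(a,f), on(c,a), on(c,f)}  (18 atoms)
goal ⊆ F2  ⇒  h_max = 2

2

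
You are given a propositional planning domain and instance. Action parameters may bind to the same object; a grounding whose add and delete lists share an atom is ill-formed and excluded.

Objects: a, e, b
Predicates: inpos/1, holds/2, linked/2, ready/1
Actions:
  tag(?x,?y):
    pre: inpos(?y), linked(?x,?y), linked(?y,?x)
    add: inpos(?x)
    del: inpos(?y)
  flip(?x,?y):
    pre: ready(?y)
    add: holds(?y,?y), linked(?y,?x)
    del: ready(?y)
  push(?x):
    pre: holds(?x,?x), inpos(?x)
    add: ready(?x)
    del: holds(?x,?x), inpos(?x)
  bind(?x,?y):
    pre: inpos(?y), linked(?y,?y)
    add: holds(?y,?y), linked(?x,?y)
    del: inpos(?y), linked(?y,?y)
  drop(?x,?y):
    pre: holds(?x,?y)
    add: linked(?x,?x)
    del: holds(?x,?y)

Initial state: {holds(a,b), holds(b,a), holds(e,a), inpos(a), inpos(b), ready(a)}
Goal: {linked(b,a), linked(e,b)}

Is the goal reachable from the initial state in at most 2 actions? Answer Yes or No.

No

1. flip(a,a)  →  {holds(a,a), holds(a,b), holds(b,a), holds(e,a), inpos(a), inpos(b), linked(a,a)}
2. bind(b,a)  →  {holds(a,a), holds(a,b), holds(b,a), holds(e,a), inpos(b), linked(b,a)}
3. drop(b,a)  →  {holds(a,a), holds(a,b), holds(e,a), inpos(b), linked(b,a), linked(b,b)}
4. bind(e,b)  →  {holds(a,a), holds(a,b), holds(b,b), holds(e,a), linked(b,a), linked(e,b)}
optimal plan length = 4; 4 > 2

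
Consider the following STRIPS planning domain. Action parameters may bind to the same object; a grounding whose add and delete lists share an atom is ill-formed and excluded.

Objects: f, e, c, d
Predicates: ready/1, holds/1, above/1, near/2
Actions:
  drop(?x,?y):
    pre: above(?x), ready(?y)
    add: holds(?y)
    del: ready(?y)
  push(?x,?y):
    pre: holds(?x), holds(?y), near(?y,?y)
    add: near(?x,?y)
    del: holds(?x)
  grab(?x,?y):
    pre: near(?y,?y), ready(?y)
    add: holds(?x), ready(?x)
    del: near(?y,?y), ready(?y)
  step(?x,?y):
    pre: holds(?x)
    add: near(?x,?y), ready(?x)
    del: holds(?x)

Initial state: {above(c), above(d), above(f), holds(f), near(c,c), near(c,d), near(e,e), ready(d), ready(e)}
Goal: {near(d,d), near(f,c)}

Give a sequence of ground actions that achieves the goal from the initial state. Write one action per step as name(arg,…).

1. drop(f,d)  →  {above(c), above(d), above(f), holds(d), holds(f), near(c,c), near(c,d), near(e,e), ready(e)}
2. step(f,c)  →  {above(c), above(d), above(f), holds(d), near(c,c), near(c,d), near(e,e), near(f,c), ready(e), ready(f)}
3. step(d,d)  →  {above(c), above(d), above(f), near(c,c), near(c,d), near(d,d), near(e,e), near(f,c), ready(d), ready(e), ready(f)}

drop(f,d); step(f,c); step(d,d)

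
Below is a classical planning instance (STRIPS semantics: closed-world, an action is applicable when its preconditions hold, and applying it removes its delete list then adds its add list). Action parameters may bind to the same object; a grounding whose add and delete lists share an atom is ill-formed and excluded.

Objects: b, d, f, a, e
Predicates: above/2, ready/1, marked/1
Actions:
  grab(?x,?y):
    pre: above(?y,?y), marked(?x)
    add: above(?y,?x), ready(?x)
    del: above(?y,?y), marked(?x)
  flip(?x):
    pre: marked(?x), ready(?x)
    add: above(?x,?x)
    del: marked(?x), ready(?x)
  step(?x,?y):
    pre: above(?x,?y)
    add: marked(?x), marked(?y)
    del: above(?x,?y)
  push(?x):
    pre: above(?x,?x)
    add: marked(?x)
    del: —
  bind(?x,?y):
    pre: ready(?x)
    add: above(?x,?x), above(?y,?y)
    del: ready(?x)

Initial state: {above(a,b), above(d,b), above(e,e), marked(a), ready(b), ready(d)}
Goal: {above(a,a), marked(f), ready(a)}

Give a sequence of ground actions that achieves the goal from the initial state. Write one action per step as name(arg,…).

1. grab(a,e)  →  {above(a,b), above(d,b), above(e,a), ready(a), ready(b), ready(d)}
2. bind(b,f)  →  {above(a,b), above(b,b), above(d,b), above(e,a), above(f,f), ready(a), ready(d)}
3. step(f,f)  →  {above(a,b), above(b,b), above(d,b), above(e,a), marked(f), ready(a), ready(d)}
4. bind(d,a)  →  {above(a,a), above(a,b), above(b,b), above(d,b), above(d,d), above(e,a), marked(f), ready(a)}

grab(a,e); bind(b,f); step(f,f); bind(d,a)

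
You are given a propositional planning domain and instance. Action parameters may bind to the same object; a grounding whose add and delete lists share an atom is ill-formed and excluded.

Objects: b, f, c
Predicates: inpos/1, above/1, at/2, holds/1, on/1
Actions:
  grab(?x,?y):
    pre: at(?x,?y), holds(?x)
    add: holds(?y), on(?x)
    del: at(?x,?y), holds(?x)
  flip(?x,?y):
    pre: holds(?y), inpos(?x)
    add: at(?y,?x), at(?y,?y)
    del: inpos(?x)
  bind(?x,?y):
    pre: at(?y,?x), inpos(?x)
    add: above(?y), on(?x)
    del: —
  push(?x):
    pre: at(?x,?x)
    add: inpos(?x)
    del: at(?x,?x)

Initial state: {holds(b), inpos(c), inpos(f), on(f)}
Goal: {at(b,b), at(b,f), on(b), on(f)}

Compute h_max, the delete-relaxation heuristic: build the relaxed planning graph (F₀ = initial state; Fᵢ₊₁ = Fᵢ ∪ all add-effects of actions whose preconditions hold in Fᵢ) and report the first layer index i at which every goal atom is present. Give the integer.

2

F0 = init (4 atoms)
F1 = F0 ∪ {at(b,b), at(b,c), at(b,f)}  (7 atoms)
F2 = F1 ∪ {above(b), holds(c), holds(f), inpos(b), on(b), on(c)}  (13 atoms)
goal ⊆ F2  ⇒  h_max = 2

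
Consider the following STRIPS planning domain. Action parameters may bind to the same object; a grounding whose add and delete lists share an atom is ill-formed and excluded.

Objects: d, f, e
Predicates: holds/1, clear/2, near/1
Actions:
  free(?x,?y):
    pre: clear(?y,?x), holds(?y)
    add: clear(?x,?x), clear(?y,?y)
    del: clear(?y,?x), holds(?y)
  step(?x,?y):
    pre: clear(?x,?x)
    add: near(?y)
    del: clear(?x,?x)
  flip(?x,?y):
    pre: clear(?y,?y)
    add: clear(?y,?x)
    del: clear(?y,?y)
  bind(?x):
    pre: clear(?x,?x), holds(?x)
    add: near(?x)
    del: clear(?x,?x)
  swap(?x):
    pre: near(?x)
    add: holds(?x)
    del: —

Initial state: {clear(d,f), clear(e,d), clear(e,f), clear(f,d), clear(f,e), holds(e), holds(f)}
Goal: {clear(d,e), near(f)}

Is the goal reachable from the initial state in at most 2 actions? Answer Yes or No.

1. free(d,f)  →  {clear(d,d), clear(d,f), clear(e,d), clear(e,f), clear(f,e), clear(f,f), holds(e)}
2. step(f,f)  →  {clear(d,d), clear(d,f), clear(e,d), clear(e,f), clear(f,e), holds(e), near(f)}
3. flip(e,d)  →  {clear(d,e), clear(d,f), clear(e,d), clear(e,f), clear(f,e), holds(e), near(f)}
optimal plan length = 3; 3 > 2

No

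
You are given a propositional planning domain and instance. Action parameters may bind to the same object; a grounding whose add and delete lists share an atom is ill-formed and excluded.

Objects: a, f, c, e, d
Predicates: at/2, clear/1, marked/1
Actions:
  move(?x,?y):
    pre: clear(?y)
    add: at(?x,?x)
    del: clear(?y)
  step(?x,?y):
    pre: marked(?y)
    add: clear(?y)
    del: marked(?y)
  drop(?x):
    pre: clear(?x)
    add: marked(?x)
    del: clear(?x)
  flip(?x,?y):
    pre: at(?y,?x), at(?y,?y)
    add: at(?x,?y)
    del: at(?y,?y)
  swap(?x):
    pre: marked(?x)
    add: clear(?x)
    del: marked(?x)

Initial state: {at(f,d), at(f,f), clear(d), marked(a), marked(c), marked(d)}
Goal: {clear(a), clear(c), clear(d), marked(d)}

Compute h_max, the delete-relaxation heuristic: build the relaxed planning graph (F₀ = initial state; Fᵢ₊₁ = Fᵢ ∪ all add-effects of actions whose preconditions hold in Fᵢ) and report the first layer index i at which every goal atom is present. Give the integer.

F0 = init (6 atoms)
F1 = F0 ∪ {at(a,a), at(c,c), at(d,d), at(d,f), at(e,e), clear(a), clear(c)}  (13 atoms)
goal ⊆ F1  ⇒  h_max = 1

1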